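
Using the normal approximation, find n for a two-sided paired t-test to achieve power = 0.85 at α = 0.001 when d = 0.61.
n = 51 pairs

Sample size formula (paired t-test, normal approximation):
n = ((z_{α/2} + z_β) / d)²

z_{α/2} = 3.291 (for α = 0.001, two-sided)
z_β = 1.036 (for power = 0.85)
d = 0.61

n = ((3.291 + 1.036) / 0.61)²
n = (7.093)²
n ≈ 50.31
Round up to the next whole number: n = 51 pairs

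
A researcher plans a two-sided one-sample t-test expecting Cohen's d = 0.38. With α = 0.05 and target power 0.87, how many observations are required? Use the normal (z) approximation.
n = 66

Sample size formula (one-sample t-test, normal approximation):
n = ((z_{α/2} + z_β) / d)²

z_{α/2} = 1.960 (for α = 0.05, two-sided)
z_β = 1.126 (for power = 0.87)
d = 0.38

n = ((1.960 + 1.126) / 0.38)²
n = (8.121)²
n ≈ 65.95
Round up to the next whole number: n = 66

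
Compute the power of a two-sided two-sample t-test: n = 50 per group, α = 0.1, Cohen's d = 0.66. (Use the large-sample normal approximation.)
Power ≈ 0.95

Power calculation (two-sample t-test, normal approximation):
z_β = d · √(n/2) - z_{α/2}
z_β = 0.66 · √(50/2) - 1.645
z_β = 0.66 · 5.000 - 1.645
z_β = 1.655

Power = Φ(z_β) = Φ(1.655) ≈ 0.951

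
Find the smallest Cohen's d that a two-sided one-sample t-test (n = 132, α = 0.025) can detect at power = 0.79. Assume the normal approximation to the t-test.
d ≈ 0.27

Minimum detectable effect (one-sample t-test, normal approximation):
d = (z_{α/2} + z_β) / √n
d = (2.241 + 0.806) / √132
d = 3.048 / 11.489
d ≈ 0.27

By Cohen's convention (0.2 small / 0.5 medium / 0.8 large): small effect.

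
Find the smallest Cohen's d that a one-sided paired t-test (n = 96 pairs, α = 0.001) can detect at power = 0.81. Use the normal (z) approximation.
d ≈ 0.40

Minimum detectable effect (paired t-test, normal approximation):
d = (z_α + z_β) / √n
d = (3.090 + 0.878) / √96
d = 3.968 / 9.798
d ≈ 0.40

By Cohen's convention (0.2 small / 0.5 medium / 0.8 large): small effect.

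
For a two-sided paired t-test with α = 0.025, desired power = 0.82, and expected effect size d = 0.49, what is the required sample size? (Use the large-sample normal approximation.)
n = 42 pairs

Sample size formula (paired t-test, normal approximation):
n = ((z_{α/2} + z_β) / d)²

z_{α/2} = 2.241 (for α = 0.025, two-sided)
z_β = 0.915 (for power = 0.82)
d = 0.49

n = ((2.241 + 0.915) / 0.49)²
n = (6.441)²
n ≈ 41.49
Round up to the next whole number: n = 42 pairs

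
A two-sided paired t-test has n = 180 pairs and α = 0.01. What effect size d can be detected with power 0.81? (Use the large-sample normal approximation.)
d ≈ 0.26

Minimum detectable effect (paired t-test, normal approximation):
d = (z_{α/2} + z_β) / √n
d = (2.576 + 0.878) / √180
d = 3.454 / 13.416
d ≈ 0.26

By Cohen's convention (0.2 small / 0.5 medium / 0.8 large): small effect.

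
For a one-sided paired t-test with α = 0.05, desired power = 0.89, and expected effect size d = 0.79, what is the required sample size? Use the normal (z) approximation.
n = 14 pairs

Sample size formula (paired t-test, normal approximation):
n = ((z_α + z_β) / d)²

z_α = 1.645 (for α = 0.05, one-sided)
z_β = 1.227 (for power = 0.89)
d = 0.79

n = ((1.645 + 1.227) / 0.79)²
n = (3.635)²
n ≈ 13.21
Round up to the next whole number: n = 14 pairs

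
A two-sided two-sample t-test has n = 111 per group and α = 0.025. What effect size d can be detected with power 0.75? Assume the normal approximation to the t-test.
d ≈ 0.39

Minimum detectable effect (two-sample t-test, normal approximation):
d = (z_{α/2} + z_β) / √(n/2)
d = (2.241 + 0.674) / √(111/2)
d = 2.916 / 7.450
d ≈ 0.39

By Cohen's convention (0.2 small / 0.5 medium / 0.8 large): small effect.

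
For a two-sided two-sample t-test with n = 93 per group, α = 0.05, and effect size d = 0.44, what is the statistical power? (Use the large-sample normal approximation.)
Power ≈ 0.85

Power calculation (two-sample t-test, normal approximation):
z_β = d · √(n/2) - z_{α/2}
z_β = 0.44 · √(93/2) - 1.960
z_β = 0.44 · 6.819 - 1.960
z_β = 1.040

Power = Φ(z_β) = Φ(1.040) ≈ 0.851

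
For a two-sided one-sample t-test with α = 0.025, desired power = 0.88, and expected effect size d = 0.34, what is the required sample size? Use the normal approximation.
n = 101

Sample size formula (one-sample t-test, normal approximation):
n = ((z_{α/2} + z_β) / d)²

z_{α/2} = 2.241 (for α = 0.025, two-sided)
z_β = 1.175 (for power = 0.88)
d = 0.34

n = ((2.241 + 1.175) / 0.34)²
n = (10.047)²
n ≈ 100.94
Round up to the next whole number: n = 101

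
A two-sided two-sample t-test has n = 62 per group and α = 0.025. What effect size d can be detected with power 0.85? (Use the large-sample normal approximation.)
d ≈ 0.59

Minimum detectable effect (two-sample t-test, normal approximation):
d = (z_{α/2} + z_β) / √(n/2)
d = (2.241 + 1.036) / √(62/2)
d = 3.278 / 5.568
d ≈ 0.59

By Cohen's convention (0.2 small / 0.5 medium / 0.8 large): medium effect.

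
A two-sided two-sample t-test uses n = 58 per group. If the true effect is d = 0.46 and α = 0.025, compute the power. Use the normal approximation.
Power ≈ 0.59

Power calculation (two-sample t-test, normal approximation):
z_β = d · √(n/2) - z_{α/2}
z_β = 0.46 · √(58/2) - 2.241
z_β = 0.46 · 5.385 - 2.241
z_β = 0.236

Power = Φ(z_β) = Φ(0.236) ≈ 0.593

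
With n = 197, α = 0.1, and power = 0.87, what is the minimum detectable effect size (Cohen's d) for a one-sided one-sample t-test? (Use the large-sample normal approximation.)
d ≈ 0.17

Minimum detectable effect (one-sample t-test, normal approximation):
d = (z_α + z_β) / √n
d = (1.282 + 1.126) / √197
d = 2.408 / 14.036
d ≈ 0.17

By Cohen's convention (0.2 small / 0.5 medium / 0.8 large): very small effect.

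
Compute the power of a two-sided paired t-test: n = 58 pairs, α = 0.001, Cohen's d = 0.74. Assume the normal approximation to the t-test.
Power ≈ 0.99

Power calculation (paired t-test, normal approximation):
z_β = d · √n - z_{α/2}
z_β = 0.74 · √58 - 3.291
z_β = 0.74 · 7.616 - 3.291
z_β = 2.345

Power = Φ(z_β) = Φ(2.345) ≈ 0.990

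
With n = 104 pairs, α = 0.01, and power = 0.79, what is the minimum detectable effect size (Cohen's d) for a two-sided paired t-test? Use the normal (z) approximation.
d ≈ 0.33

Minimum detectable effect (paired t-test, normal approximation):
d = (z_{α/2} + z_β) / √n
d = (2.576 + 0.806) / √104
d = 3.382 / 10.198
d ≈ 0.33

By Cohen's convention (0.2 small / 0.5 medium / 0.8 large): small effect.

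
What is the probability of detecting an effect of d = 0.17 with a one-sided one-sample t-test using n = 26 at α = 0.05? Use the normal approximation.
Power ≈ 0.22

Power calculation (one-sample t-test, normal approximation):
z_β = d · √n - z_α
z_β = 0.17 · √26 - 1.645
z_β = 0.17 · 5.099 - 1.645
z_β = -0.778

Power = Φ(z_β) = Φ(-0.778) ≈ 0.218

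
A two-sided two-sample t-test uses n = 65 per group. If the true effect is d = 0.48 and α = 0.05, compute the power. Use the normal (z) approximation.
Power ≈ 0.78

Power calculation (two-sample t-test, normal approximation):
z_β = d · √(n/2) - z_{α/2}
z_β = 0.48 · √(65/2) - 1.960
z_β = 0.48 · 5.701 - 1.960
z_β = 0.776

Power = Φ(z_β) = Φ(0.776) ≈ 0.781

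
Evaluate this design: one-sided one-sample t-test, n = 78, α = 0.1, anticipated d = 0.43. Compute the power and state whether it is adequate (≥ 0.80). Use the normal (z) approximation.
Power ≈ 0.99; the study is adequately powered (power ≥ 0.80)

Power calculation (one-sample t-test, normal approximation):
z_β = d · √n - z_α
z_β = 0.43 · √78 - 1.282
z_β = 0.43 · 8.832 - 1.282
z_β = 2.516

Power = Φ(z_β) = Φ(2.516) ≈ 0.994

Effect size d = 0.43 is small by Cohen's convention (0.2/0.5/0.8).

Threshold: power ≥ 0.80 is conventionally adequate.
Power ≈ 0.99 → the study is adequately powered (power ≥ 0.80).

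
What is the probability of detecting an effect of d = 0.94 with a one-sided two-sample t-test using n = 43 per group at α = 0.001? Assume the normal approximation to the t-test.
Power ≈ 0.90

Power calculation (two-sample t-test, normal approximation):
z_β = d · √(n/2) - z_α
z_β = 0.94 · √(43/2) - 3.090
z_β = 0.94 · 4.637 - 3.090
z_β = 1.268

Power = Φ(z_β) = Φ(1.268) ≈ 0.898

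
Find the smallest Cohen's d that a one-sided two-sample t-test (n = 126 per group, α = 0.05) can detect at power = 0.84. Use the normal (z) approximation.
d ≈ 0.33

Minimum detectable effect (two-sample t-test, normal approximation):
d = (z_α + z_β) / √(n/2)
d = (1.645 + 0.994) / √(126/2)
d = 2.639 / 7.937
d ≈ 0.33

By Cohen's convention (0.2 small / 0.5 medium / 0.8 large): small effect.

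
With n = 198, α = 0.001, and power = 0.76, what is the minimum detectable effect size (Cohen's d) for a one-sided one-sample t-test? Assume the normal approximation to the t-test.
d ≈ 0.27

Minimum detectable effect (one-sample t-test, normal approximation):
d = (z_α + z_β) / √n
d = (3.090 + 0.706) / √198
d = 3.797 / 14.071
d ≈ 0.27

By Cohen's convention (0.2 small / 0.5 medium / 0.8 large): small effect.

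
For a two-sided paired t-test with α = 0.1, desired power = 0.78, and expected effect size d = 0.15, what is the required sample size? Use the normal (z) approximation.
n = 260 pairs

Sample size formula (paired t-test, normal approximation):
n = ((z_{α/2} + z_β) / d)²

z_{α/2} = 1.645 (for α = 0.1, two-sided)
z_β = 0.772 (for power = 0.78)
d = 0.15

n = ((1.645 + 0.772) / 0.15)²
n = (16.113)²
n ≈ 259.63
Round up to the next whole number: n = 260 pairs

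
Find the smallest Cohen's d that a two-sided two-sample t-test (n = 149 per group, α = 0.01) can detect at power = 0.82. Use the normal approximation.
d ≈ 0.40

Minimum detectable effect (two-sample t-test, normal approximation):
d = (z_{α/2} + z_β) / √(n/2)
d = (2.576 + 0.915) / √(149/2)
d = 3.491 / 8.631
d ≈ 0.40

By Cohen's convention (0.2 small / 0.5 medium / 0.8 large): small effect.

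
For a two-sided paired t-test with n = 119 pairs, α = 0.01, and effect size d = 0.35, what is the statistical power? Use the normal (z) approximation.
Power ≈ 0.89

Power calculation (paired t-test, normal approximation):
z_β = d · √n - z_{α/2}
z_β = 0.35 · √119 - 2.576
z_β = 0.35 · 10.909 - 2.576
z_β = 1.242

Power = Φ(z_β) = Φ(1.242) ≈ 0.893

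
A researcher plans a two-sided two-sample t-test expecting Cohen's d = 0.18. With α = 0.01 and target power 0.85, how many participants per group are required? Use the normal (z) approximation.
n = 806 per group

Sample size formula (two-sample t-test, normal approximation):
n = 2 · ((z_{α/2} + z_β) / d)²

z_{α/2} = 2.576 (for α = 0.01, two-sided)
z_β = 1.036 (for power = 0.85)
d = 0.18

n = 2 · ((2.576 + 1.036) / 0.18)²
n = 2 · (20.067)²
n ≈ 805.37
Round up to the next whole number: n = 806 per group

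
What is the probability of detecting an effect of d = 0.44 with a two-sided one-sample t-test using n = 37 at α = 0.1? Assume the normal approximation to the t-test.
Power ≈ 0.85

Power calculation (one-sample t-test, normal approximation):
z_β = d · √n - z_{α/2}
z_β = 0.44 · √37 - 1.645
z_β = 0.44 · 6.083 - 1.645
z_β = 1.032

Power = Φ(z_β) = Φ(1.032) ≈ 0.849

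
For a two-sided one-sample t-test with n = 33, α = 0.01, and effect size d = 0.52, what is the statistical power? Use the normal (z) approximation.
Power ≈ 0.66

Power calculation (one-sample t-test, normal approximation):
z_β = d · √n - z_{α/2}
z_β = 0.52 · √33 - 2.576
z_β = 0.52 · 5.745 - 2.576
z_β = 0.411

Power = Φ(z_β) = Φ(0.411) ≈ 0.660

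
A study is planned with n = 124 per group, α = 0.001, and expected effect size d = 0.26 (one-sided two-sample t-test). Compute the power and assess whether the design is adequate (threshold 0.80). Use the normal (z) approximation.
Power ≈ 0.15; the study is underpowered (power < 0.80)

Power calculation (two-sample t-test, normal approximation):
z_β = d · √(n/2) - z_α
z_β = 0.26 · √(124/2) - 3.090
z_β = 0.26 · 7.874 - 3.090
z_β = -1.043

Power = Φ(z_β) = Φ(-1.043) ≈ 0.148

Effect size d = 0.26 is small by Cohen's convention (0.2/0.5/0.8).

Threshold: power ≥ 0.80 is conventionally adequate.
Power ≈ 0.15 → the study is underpowered (power < 0.80).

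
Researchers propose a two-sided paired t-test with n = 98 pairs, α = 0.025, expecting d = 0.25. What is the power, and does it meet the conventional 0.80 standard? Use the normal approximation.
Power ≈ 0.59; the study is underpowered (power < 0.80)

Power calculation (paired t-test, normal approximation):
z_β = d · √n - z_{α/2}
z_β = 0.25 · √98 - 2.241
z_β = 0.25 · 9.899 - 2.241
z_β = 0.233

Power = Φ(z_β) = Φ(0.233) ≈ 0.592

Effect size d = 0.25 is small by Cohen's convention (0.2/0.5/0.8).

Threshold: power ≥ 0.80 is conventionally adequate.
Power ≈ 0.59 → the study is underpowered (power < 0.80).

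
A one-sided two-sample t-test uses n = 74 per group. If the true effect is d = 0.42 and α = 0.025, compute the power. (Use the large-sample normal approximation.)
Power ≈ 0.72

Power calculation (two-sample t-test, normal approximation):
z_β = d · √(n/2) - z_α
z_β = 0.42 · √(74/2) - 1.960
z_β = 0.42 · 6.083 - 1.960
z_β = 0.595

Power = Φ(z_β) = Φ(0.595) ≈ 0.724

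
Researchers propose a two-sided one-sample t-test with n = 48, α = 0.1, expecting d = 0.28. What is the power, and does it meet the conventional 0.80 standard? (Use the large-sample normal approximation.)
Power ≈ 0.62; the study is underpowered (power < 0.80)

Power calculation (one-sample t-test, normal approximation):
z_β = d · √n - z_{α/2}
z_β = 0.28 · √48 - 1.645
z_β = 0.28 · 6.928 - 1.645
z_β = 0.295

Power = Φ(z_β) = Φ(0.295) ≈ 0.616

Effect size d = 0.28 is small by Cohen's convention (0.2/0.5/0.8).

Threshold: power ≥ 0.80 is conventionally adequate.
Power ≈ 0.62 → the study is underpowered (power < 0.80).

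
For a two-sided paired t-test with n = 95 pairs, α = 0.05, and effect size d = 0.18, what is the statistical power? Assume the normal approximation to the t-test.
Power ≈ 0.42

Power calculation (paired t-test, normal approximation):
z_β = d · √n - z_{α/2}
z_β = 0.18 · √95 - 1.960
z_β = 0.18 · 9.747 - 1.960
z_β = -0.206

Power = Φ(z_β) = Φ(-0.206) ≈ 0.419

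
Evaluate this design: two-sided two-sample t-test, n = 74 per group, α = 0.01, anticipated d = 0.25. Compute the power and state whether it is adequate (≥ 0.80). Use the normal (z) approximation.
Power ≈ 0.15; the study is underpowered (power < 0.80)

Power calculation (two-sample t-test, normal approximation):
z_β = d · √(n/2) - z_{α/2}
z_β = 0.25 · √(74/2) - 2.576
z_β = 0.25 · 6.083 - 2.576
z_β = -1.055

Power = Φ(z_β) = Φ(-1.055) ≈ 0.146

Effect size d = 0.25 is small by Cohen's convention (0.2/0.5/0.8).

Threshold: power ≥ 0.80 is conventionally adequate.
Power ≈ 0.15 → the study is underpowered (power < 0.80).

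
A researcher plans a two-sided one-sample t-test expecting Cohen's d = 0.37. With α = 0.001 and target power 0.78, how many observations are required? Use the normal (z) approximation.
n = 121

Sample size formula (one-sample t-test, normal approximation):
n = ((z_{α/2} + z_β) / d)²

z_{α/2} = 3.291 (for α = 0.001, two-sided)
z_β = 0.772 (for power = 0.78)
d = 0.37

n = ((3.291 + 0.772) / 0.37)²
n = (10.981)²
n ≈ 120.58
Round up to the next whole number: n = 121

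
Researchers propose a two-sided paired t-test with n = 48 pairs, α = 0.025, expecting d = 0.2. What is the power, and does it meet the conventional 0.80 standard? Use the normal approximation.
Power ≈ 0.20; the study is underpowered (power < 0.80)

Power calculation (paired t-test, normal approximation):
z_β = d · √n - z_{α/2}
z_β = 0.2 · √48 - 2.241
z_β = 0.2 · 6.928 - 2.241
z_β = -0.856

Power = Φ(z_β) = Φ(-0.856) ≈ 0.196

Effect size d = 0.2 is small by Cohen's convention (0.2/0.5/0.8).

Threshold: power ≥ 0.80 is conventionally adequate.
Power ≈ 0.20 → the study is underpowered (power < 0.80).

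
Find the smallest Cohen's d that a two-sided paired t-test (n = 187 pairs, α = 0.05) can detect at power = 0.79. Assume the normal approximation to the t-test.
d ≈ 0.20

Minimum detectable effect (paired t-test, normal approximation):
d = (z_{α/2} + z_β) / √n
d = (1.960 + 0.806) / √187
d = 2.766 / 13.675
d ≈ 0.20

By Cohen's convention (0.2 small / 0.5 medium / 0.8 large): small effect.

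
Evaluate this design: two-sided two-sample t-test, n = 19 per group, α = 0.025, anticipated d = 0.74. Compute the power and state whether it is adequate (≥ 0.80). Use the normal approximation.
Power ≈ 0.52; the study is underpowered (power < 0.80)

Power calculation (two-sample t-test, normal approximation):
z_β = d · √(n/2) - z_{α/2}
z_β = 0.74 · √(19/2) - 2.241
z_β = 0.74 · 3.082 - 2.241
z_β = 0.039

Power = Φ(z_β) = Φ(0.039) ≈ 0.516

Effect size d = 0.74 is medium by Cohen's convention (0.2/0.5/0.8).

Threshold: power ≥ 0.80 is conventionally adequate.
Power ≈ 0.52 → the study is underpowered (power < 0.80).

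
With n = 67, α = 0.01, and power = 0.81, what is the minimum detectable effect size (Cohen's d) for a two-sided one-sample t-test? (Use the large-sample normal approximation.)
d ≈ 0.42

Minimum detectable effect (one-sample t-test, normal approximation):
d = (z_{α/2} + z_β) / √n
d = (2.576 + 0.878) / √67
d = 3.454 / 8.185
d ≈ 0.42

By Cohen's convention (0.2 small / 0.5 medium / 0.8 large): small effect.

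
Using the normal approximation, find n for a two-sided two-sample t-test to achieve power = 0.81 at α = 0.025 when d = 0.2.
n = 487 per group

Sample size formula (two-sample t-test, normal approximation):
n = 2 · ((z_{α/2} + z_β) / d)²

z_{α/2} = 2.241 (for α = 0.025, two-sided)
z_β = 0.878 (for power = 0.81)
d = 0.2

n = 2 · ((2.241 + 0.878) / 0.2)²
n = 2 · (15.595)²
n ≈ 486.41
Round up to the next whole number: n = 487 per group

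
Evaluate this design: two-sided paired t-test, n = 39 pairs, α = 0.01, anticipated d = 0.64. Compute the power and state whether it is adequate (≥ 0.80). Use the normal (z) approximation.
Power ≈ 0.92; the study is adequately powered (power ≥ 0.80)

Power calculation (paired t-test, normal approximation):
z_β = d · √n - z_{α/2}
z_β = 0.64 · √39 - 2.576
z_β = 0.64 · 6.245 - 2.576
z_β = 1.421

Power = Φ(z_β) = Φ(1.421) ≈ 0.922

Effect size d = 0.64 is medium by Cohen's convention (0.2/0.5/0.8).

Threshold: power ≥ 0.80 is conventionally adequate.
Power ≈ 0.92 → the study is adequately powered (power ≥ 0.80).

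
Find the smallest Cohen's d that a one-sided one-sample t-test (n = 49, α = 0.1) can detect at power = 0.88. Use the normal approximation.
d ≈ 0.35

Minimum detectable effect (one-sample t-test, normal approximation):
d = (z_α + z_β) / √n
d = (1.282 + 1.175) / √49
d = 2.457 / 7.000
d ≈ 0.35

By Cohen's convention (0.2 small / 0.5 medium / 0.8 large): small effect.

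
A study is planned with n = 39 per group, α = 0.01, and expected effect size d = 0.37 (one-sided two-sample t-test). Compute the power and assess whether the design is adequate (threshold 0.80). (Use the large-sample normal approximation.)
Power ≈ 0.24; the study is underpowered (power < 0.80)

Power calculation (two-sample t-test, normal approximation):
z_β = d · √(n/2) - z_α
z_β = 0.37 · √(39/2) - 2.326
z_β = 0.37 · 4.416 - 2.326
z_β = -0.692

Power = Φ(z_β) = Φ(-0.692) ≈ 0.244

Effect size d = 0.37 is small by Cohen's convention (0.2/0.5/0.8).

Threshold: power ≥ 0.80 is conventionally adequate.
Power ≈ 0.24 → the study is underpowered (power < 0.80).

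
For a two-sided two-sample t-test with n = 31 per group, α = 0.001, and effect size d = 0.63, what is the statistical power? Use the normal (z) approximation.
Power ≈ 0.21

Power calculation (two-sample t-test, normal approximation):
z_β = d · √(n/2) - z_{α/2}
z_β = 0.63 · √(31/2) - 3.291
z_β = 0.63 · 3.937 - 3.291
z_β = -0.810

Power = Φ(z_β) = Φ(-0.810) ≈ 0.209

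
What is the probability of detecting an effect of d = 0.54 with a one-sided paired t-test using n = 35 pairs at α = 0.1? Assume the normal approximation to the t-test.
Power ≈ 0.97

Power calculation (paired t-test, normal approximation):
z_β = d · √n - z_α
z_β = 0.54 · √35 - 1.282
z_β = 0.54 · 5.916 - 1.282
z_β = 1.913

Power = Φ(z_β) = Φ(1.913) ≈ 0.972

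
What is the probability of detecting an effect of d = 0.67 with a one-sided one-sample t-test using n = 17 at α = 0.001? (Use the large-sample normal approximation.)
Power ≈ 0.37

Power calculation (one-sample t-test, normal approximation):
z_β = d · √n - z_α
z_β = 0.67 · √17 - 3.090
z_β = 0.67 · 4.123 - 3.090
z_β = -0.328

Power = Φ(z_β) = Φ(-0.328) ≈ 0.372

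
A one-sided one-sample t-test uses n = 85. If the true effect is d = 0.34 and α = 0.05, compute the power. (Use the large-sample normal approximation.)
Power ≈ 0.93

Power calculation (one-sample t-test, normal approximation):
z_β = d · √n - z_α
z_β = 0.34 · √85 - 1.645
z_β = 0.34 · 9.220 - 1.645
z_β = 1.490

Power = Φ(z_β) = Φ(1.490) ≈ 0.932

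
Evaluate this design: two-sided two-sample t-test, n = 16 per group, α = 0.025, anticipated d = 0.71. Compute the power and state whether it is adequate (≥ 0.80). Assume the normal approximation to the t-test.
Power ≈ 0.41; the study is underpowered (power < 0.80)

Power calculation (two-sample t-test, normal approximation):
z_β = d · √(n/2) - z_{α/2}
z_β = 0.71 · √(16/2) - 2.241
z_β = 0.71 · 2.828 - 2.241
z_β = -0.233

Power = Φ(z_β) = Φ(-0.233) ≈ 0.408

Effect size d = 0.71 is medium by Cohen's convention (0.2/0.5/0.8).

Threshold: power ≥ 0.80 is conventionally adequate.
Power ≈ 0.41 → the study is underpowered (power < 0.80).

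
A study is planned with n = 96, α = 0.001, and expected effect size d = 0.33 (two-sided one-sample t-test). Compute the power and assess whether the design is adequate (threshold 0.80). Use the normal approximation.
Power ≈ 0.48; the study is underpowered (power < 0.80)

Power calculation (one-sample t-test, normal approximation):
z_β = d · √n - z_{α/2}
z_β = 0.33 · √96 - 3.291
z_β = 0.33 · 9.798 - 3.291
z_β = -0.057

Power = Φ(z_β) = Φ(-0.057) ≈ 0.477

Effect size d = 0.33 is small by Cohen's convention (0.2/0.5/0.8).

Threshold: power ≥ 0.80 is conventionally adequate.
Power ≈ 0.48 → the study is underpowered (power < 0.80).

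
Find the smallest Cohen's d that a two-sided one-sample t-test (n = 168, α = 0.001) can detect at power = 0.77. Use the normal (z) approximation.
d ≈ 0.31

Minimum detectable effect (one-sample t-test, normal approximation):
d = (z_{α/2} + z_β) / √n
d = (3.291 + 0.739) / √168
d = 4.029 / 12.961
d ≈ 0.31

By Cohen's convention (0.2 small / 0.5 medium / 0.8 large): small effect.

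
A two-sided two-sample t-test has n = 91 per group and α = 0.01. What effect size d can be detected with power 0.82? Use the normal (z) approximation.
d ≈ 0.52

Minimum detectable effect (two-sample t-test, normal approximation):
d = (z_{α/2} + z_β) / √(n/2)
d = (2.576 + 0.915) / √(91/2)
d = 3.491 / 6.745
d ≈ 0.52

By Cohen's convention (0.2 small / 0.5 medium / 0.8 large): medium effect.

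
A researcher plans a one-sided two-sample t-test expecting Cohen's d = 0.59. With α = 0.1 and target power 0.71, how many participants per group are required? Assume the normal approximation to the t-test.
n = 20 per group

Sample size formula (two-sample t-test, normal approximation):
n = 2 · ((z_α + z_β) / d)²

z_α = 1.282 (for α = 0.1, one-sided)
z_β = 0.553 (for power = 0.71)
d = 0.59

n = 2 · ((1.282 + 0.553) / 0.59)²
n = 2 · (3.110)²
n ≈ 19.34
Round up to the next whole number: n = 20 per group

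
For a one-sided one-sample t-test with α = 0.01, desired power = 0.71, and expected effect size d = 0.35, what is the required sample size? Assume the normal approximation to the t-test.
n = 68

Sample size formula (one-sample t-test, normal approximation):
n = ((z_α + z_β) / d)²

z_α = 2.326 (for α = 0.01, one-sided)
z_β = 0.553 (for power = 0.71)
d = 0.35

n = ((2.326 + 0.553) / 0.35)²
n = (8.226)²
n ≈ 67.67
Round up to the next whole number: n = 68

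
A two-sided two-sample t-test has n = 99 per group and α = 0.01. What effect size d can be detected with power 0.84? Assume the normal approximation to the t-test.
d ≈ 0.51

Minimum detectable effect (two-sample t-test, normal approximation):
d = (z_{α/2} + z_β) / √(n/2)
d = (2.576 + 0.994) / √(99/2)
d = 3.570 / 7.036
d ≈ 0.51

By Cohen's convention (0.2 small / 0.5 medium / 0.8 large): medium effect.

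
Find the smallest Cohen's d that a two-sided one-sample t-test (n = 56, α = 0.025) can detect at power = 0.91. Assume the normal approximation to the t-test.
d ≈ 0.48

Minimum detectable effect (one-sample t-test, normal approximation):
d = (z_{α/2} + z_β) / √n
d = (2.241 + 1.341) / √56
d = 3.582 / 7.483
d ≈ 0.48

By Cohen's convention (0.2 small / 0.5 medium / 0.8 large): small effect.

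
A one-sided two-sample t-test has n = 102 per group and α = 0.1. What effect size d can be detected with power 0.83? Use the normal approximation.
d ≈ 0.31

Minimum detectable effect (two-sample t-test, normal approximation):
d = (z_α + z_β) / √(n/2)
d = (1.282 + 0.954) / √(102/2)
d = 2.236 / 7.141
d ≈ 0.31

By Cohen's convention (0.2 small / 0.5 medium / 0.8 large): small effect.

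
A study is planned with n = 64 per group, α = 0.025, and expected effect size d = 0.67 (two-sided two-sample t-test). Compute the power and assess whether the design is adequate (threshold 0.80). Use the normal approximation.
Power ≈ 0.94; the study is adequately powered (power ≥ 0.80)

Power calculation (two-sample t-test, normal approximation):
z_β = d · √(n/2) - z_{α/2}
z_β = 0.67 · √(64/2) - 2.241
z_β = 0.67 · 5.657 - 2.241
z_β = 1.549

Power = Φ(z_β) = Φ(1.549) ≈ 0.939

Effect size d = 0.67 is medium by Cohen's convention (0.2/0.5/0.8).

Threshold: power ≥ 0.80 is conventionally adequate.
Power ≈ 0.94 → the study is adequately powered (power ≥ 0.80).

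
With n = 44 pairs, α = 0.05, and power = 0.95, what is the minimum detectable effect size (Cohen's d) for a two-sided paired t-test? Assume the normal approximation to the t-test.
d ≈ 0.54

Minimum detectable effect (paired t-test, normal approximation):
d = (z_{α/2} + z_β) / √n
d = (1.960 + 1.645) / √44
d = 3.605 / 6.633
d ≈ 0.54

By Cohen's convention (0.2 small / 0.5 medium / 0.8 large): medium effect.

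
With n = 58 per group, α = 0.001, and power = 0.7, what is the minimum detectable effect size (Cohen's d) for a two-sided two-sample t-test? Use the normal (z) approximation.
d ≈ 0.71

Minimum detectable effect (two-sample t-test, normal approximation):
d = (z_{α/2} + z_β) / √(n/2)
d = (3.291 + 0.524) / √(58/2)
d = 3.815 / 5.385
d ≈ 0.71

By Cohen's convention (0.2 small / 0.5 medium / 0.8 large): medium effect.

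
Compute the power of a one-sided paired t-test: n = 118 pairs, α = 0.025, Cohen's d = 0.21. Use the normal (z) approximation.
Power ≈ 0.63

Power calculation (paired t-test, normal approximation):
z_β = d · √n - z_α
z_β = 0.21 · √118 - 1.960
z_β = 0.21 · 10.863 - 1.960
z_β = 0.321

Power = Φ(z_β) = Φ(0.321) ≈ 0.626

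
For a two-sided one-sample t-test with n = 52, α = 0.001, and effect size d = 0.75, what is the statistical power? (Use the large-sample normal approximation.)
Power ≈ 0.98

Power calculation (one-sample t-test, normal approximation):
z_β = d · √n - z_{α/2}
z_β = 0.75 · √52 - 3.291
z_β = 0.75 · 7.211 - 3.291
z_β = 2.118

Power = Φ(z_β) = Φ(2.118) ≈ 0.983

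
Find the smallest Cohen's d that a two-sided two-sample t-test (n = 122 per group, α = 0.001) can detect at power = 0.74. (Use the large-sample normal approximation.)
d ≈ 0.50

Minimum detectable effect (two-sample t-test, normal approximation):
d = (z_{α/2} + z_β) / √(n/2)
d = (3.291 + 0.643) / √(122/2)
d = 3.934 / 7.810
d ≈ 0.50

By Cohen's convention (0.2 small / 0.5 medium / 0.8 large): medium effect.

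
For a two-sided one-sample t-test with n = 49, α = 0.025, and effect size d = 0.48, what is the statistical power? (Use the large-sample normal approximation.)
Power ≈ 0.87

Power calculation (one-sample t-test, normal approximation):
z_β = d · √n - z_{α/2}
z_β = 0.48 · √49 - 2.241
z_β = 0.48 · 7.000 - 2.241
z_β = 1.119

Power = Φ(z_β) = Φ(1.119) ≈ 0.868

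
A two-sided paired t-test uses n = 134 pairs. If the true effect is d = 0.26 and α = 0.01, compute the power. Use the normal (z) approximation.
Power ≈ 0.67

Power calculation (paired t-test, normal approximation):
z_β = d · √n - z_{α/2}
z_β = 0.26 · √134 - 2.576
z_β = 0.26 · 11.576 - 2.576
z_β = 0.434

Power = Φ(z_β) = Φ(0.434) ≈ 0.668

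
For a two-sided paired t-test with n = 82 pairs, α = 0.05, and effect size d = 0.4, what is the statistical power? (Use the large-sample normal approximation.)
Power ≈ 0.95

Power calculation (paired t-test, normal approximation):
z_β = d · √n - z_{α/2}
z_β = 0.4 · √82 - 1.960
z_β = 0.4 · 9.055 - 1.960
z_β = 1.662

Power = Φ(z_β) = Φ(1.662) ≈ 0.952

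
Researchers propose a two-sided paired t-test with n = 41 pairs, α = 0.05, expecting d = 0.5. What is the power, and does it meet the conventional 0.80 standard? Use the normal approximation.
Power ≈ 0.89; the study is adequately powered (power ≥ 0.80)

Power calculation (paired t-test, normal approximation):
z_β = d · √n - z_{α/2}
z_β = 0.5 · √41 - 1.960
z_β = 0.5 · 6.403 - 1.960
z_β = 1.242

Power = Φ(z_β) = Φ(1.242) ≈ 0.893

Effect size d = 0.5 is medium by Cohen's convention (0.2/0.5/0.8).

Threshold: power ≥ 0.80 is conventionally adequate.
Power ≈ 0.89 → the study is adequately powered (power ≥ 0.80).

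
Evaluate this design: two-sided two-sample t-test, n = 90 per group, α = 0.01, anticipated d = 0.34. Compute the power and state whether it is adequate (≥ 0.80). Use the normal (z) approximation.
Power ≈ 0.38; the study is underpowered (power < 0.80)

Power calculation (two-sample t-test, normal approximation):
z_β = d · √(n/2) - z_{α/2}
z_β = 0.34 · √(90/2) - 2.576
z_β = 0.34 · 6.708 - 2.576
z_β = -0.295

Power = Φ(z_β) = Φ(-0.295) ≈ 0.384

Effect size d = 0.34 is small by Cohen's convention (0.2/0.5/0.8).

Threshold: power ≥ 0.80 is conventionally adequate.
Power ≈ 0.38 → the study is underpowered (power < 0.80).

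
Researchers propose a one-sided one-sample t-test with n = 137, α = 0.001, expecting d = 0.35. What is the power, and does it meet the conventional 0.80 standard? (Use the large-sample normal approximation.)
Power ≈ 0.84; the study is adequately powered (power ≥ 0.80)

Power calculation (one-sample t-test, normal approximation):
z_β = d · √n - z_α
z_β = 0.35 · √137 - 3.090
z_β = 0.35 · 11.705 - 3.090
z_β = 1.006

Power = Φ(z_β) = Φ(1.006) ≈ 0.843

Effect size d = 0.35 is small by Cohen's convention (0.2/0.5/0.8).

Threshold: power ≥ 0.80 is conventionally adequate.
Power ≈ 0.84 → the study is adequately powered (power ≥ 0.80).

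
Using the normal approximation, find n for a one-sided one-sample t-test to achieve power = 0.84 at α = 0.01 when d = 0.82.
n = 17

Sample size formula (one-sample t-test, normal approximation):
n = ((z_α + z_β) / d)²

z_α = 2.326 (for α = 0.01, one-sided)
z_β = 0.994 (for power = 0.84)
d = 0.82

n = ((2.326 + 0.994) / 0.82)²
n = (4.049)²
n ≈ 16.39
Round up to the next whole number: n = 17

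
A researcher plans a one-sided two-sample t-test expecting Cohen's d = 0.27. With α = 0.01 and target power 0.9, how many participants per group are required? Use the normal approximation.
n = 358 per group

Sample size formula (two-sample t-test, normal approximation):
n = 2 · ((z_α + z_β) / d)²

z_α = 2.326 (for α = 0.01, one-sided)
z_β = 1.282 (for power = 0.9)
d = 0.27

n = 2 · ((2.326 + 1.282) / 0.27)²
n = 2 · (13.363)²
n ≈ 357.14
Round up to the next whole number: n = 358 per group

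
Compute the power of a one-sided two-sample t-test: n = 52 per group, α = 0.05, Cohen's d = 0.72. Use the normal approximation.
Power ≈ 0.98

Power calculation (two-sample t-test, normal approximation):
z_β = d · √(n/2) - z_α
z_β = 0.72 · √(52/2) - 1.645
z_β = 0.72 · 5.099 - 1.645
z_β = 2.026

Power = Φ(z_β) = Φ(2.026) ≈ 0.979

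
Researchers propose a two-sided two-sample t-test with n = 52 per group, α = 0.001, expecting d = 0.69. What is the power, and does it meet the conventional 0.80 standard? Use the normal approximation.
Power ≈ 0.59; the study is underpowered (power < 0.80)

Power calculation (two-sample t-test, normal approximation):
z_β = d · √(n/2) - z_{α/2}
z_β = 0.69 · √(52/2) - 3.291
z_β = 0.69 · 5.099 - 3.291
z_β = 0.228

Power = Φ(z_β) = Φ(0.228) ≈ 0.590

Effect size d = 0.69 is medium by Cohen's convention (0.2/0.5/0.8).

Threshold: power ≥ 0.80 is conventionally adequate.
Power ≈ 0.59 → the study is underpowered (power < 0.80).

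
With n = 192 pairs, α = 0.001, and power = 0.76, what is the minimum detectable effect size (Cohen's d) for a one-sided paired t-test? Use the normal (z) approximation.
d ≈ 0.27

Minimum detectable effect (paired t-test, normal approximation):
d = (z_α + z_β) / √n
d = (3.090 + 0.706) / √192
d = 3.797 / 13.856
d ≈ 0.27

By Cohen's convention (0.2 small / 0.5 medium / 0.8 large): small effect.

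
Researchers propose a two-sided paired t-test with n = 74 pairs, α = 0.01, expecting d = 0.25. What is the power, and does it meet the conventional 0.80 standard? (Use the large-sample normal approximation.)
Power ≈ 0.34; the study is underpowered (power < 0.80)

Power calculation (paired t-test, normal approximation):
z_β = d · √n - z_{α/2}
z_β = 0.25 · √74 - 2.576
z_β = 0.25 · 8.602 - 2.576
z_β = -0.425

Power = Φ(z_β) = Φ(-0.425) ≈ 0.335

Effect size d = 0.25 is small by Cohen's convention (0.2/0.5/0.8).

Threshold: power ≥ 0.80 is conventionally adequate.
Power ≈ 0.34 → the study is underpowered (power < 0.80).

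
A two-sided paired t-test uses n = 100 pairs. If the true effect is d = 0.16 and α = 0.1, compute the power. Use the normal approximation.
Power ≈ 0.48

Power calculation (paired t-test, normal approximation):
z_β = d · √n - z_{α/2}
z_β = 0.16 · √100 - 1.645
z_β = 0.16 · 10.000 - 1.645
z_β = -0.045

Power = Φ(z_β) = Φ(-0.045) ≈ 0.482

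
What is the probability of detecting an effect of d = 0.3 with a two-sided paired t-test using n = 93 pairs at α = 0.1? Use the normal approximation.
Power ≈ 0.89

Power calculation (paired t-test, normal approximation):
z_β = d · √n - z_{α/2}
z_β = 0.3 · √93 - 1.645
z_β = 0.3 · 9.644 - 1.645
z_β = 1.248

Power = Φ(z_β) = Φ(1.248) ≈ 0.894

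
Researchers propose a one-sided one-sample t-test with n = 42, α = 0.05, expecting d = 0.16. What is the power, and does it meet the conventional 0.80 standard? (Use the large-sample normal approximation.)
Power ≈ 0.27; the study is underpowered (power < 0.80)

Power calculation (one-sample t-test, normal approximation):
z_β = d · √n - z_α
z_β = 0.16 · √42 - 1.645
z_β = 0.16 · 6.481 - 1.645
z_β = -0.608

Power = Φ(z_β) = Φ(-0.608) ≈ 0.272

Effect size d = 0.16 is very small by Cohen's convention (0.2/0.5/0.8).

Threshold: power ≥ 0.80 is conventionally adequate.
Power ≈ 0.27 → the study is underpowered (power < 0.80).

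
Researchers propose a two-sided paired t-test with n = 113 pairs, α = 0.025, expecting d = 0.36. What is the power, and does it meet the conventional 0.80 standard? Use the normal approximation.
Power ≈ 0.94; the study is adequately powered (power ≥ 0.80)

Power calculation (paired t-test, normal approximation):
z_β = d · √n - z_{α/2}
z_β = 0.36 · √113 - 2.241
z_β = 0.36 · 10.630 - 2.241
z_β = 1.585

Power = Φ(z_β) = Φ(1.585) ≈ 0.944

Effect size d = 0.36 is small by Cohen's convention (0.2/0.5/0.8).

Threshold: power ≥ 0.80 is conventionally adequate.
Power ≈ 0.94 → the study is adequately powered (power ≥ 0.80).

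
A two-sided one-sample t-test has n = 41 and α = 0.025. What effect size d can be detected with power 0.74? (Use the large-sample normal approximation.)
d ≈ 0.45

Minimum detectable effect (one-sample t-test, normal approximation):
d = (z_{α/2} + z_β) / √n
d = (2.241 + 0.643) / √41
d = 2.885 / 6.403
d ≈ 0.45

By Cohen's convention (0.2 small / 0.5 medium / 0.8 large): small effect.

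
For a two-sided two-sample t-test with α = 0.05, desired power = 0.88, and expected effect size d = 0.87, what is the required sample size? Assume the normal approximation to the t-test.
n = 26 per group

Sample size formula (two-sample t-test, normal approximation):
n = 2 · ((z_{α/2} + z_β) / d)²

z_{α/2} = 1.960 (for α = 0.05, two-sided)
z_β = 1.175 (for power = 0.88)
d = 0.87

n = 2 · ((1.960 + 1.175) / 0.87)²
n = 2 · (3.603)²
n ≈ 25.96
Round up to the next whole number: n = 26 per group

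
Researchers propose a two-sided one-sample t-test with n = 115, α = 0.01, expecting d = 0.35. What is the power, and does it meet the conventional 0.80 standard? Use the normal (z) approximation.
Power ≈ 0.88; the study is adequately powered (power ≥ 0.80)

Power calculation (one-sample t-test, normal approximation):
z_β = d · √n - z_{α/2}
z_β = 0.35 · √115 - 2.576
z_β = 0.35 · 10.724 - 2.576
z_β = 1.178

Power = Φ(z_β) = Φ(1.178) ≈ 0.881

Effect size d = 0.35 is small by Cohen's convention (0.2/0.5/0.8).

Threshold: power ≥ 0.80 is conventionally adequate.
Power ≈ 0.88 → the study is adequately powered (power ≥ 0.80).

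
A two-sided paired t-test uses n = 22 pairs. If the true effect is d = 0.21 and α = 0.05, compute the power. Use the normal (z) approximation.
Power ≈ 0.16

Power calculation (paired t-test, normal approximation):
z_β = d · √n - z_{α/2}
z_β = 0.21 · √22 - 1.960
z_β = 0.21 · 4.690 - 1.960
z_β = -0.975

Power = Φ(z_β) = Φ(-0.975) ≈ 0.165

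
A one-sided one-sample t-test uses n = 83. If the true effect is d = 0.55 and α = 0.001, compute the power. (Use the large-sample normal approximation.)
Power ≈ 0.97

Power calculation (one-sample t-test, normal approximation):
z_β = d · √n - z_α
z_β = 0.55 · √83 - 3.090
z_β = 0.55 · 9.110 - 3.090
z_β = 1.921

Power = Φ(z_β) = Φ(1.921) ≈ 0.973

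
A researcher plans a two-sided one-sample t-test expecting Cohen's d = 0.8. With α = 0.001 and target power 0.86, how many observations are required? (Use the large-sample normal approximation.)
n = 30

Sample size formula (one-sample t-test, normal approximation):
n = ((z_{α/2} + z_β) / d)²

z_{α/2} = 3.291 (for α = 0.001, two-sided)
z_β = 1.080 (for power = 0.86)
d = 0.8

n = ((3.291 + 1.080) / 0.8)²
n = (5.464)²
n ≈ 29.86
Round up to the next whole number: n = 30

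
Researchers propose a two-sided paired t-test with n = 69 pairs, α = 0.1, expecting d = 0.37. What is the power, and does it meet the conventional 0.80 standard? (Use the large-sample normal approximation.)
Power ≈ 0.92; the study is adequately powered (power ≥ 0.80)

Power calculation (paired t-test, normal approximation):
z_β = d · √n - z_{α/2}
z_β = 0.37 · √69 - 1.645
z_β = 0.37 · 8.307 - 1.645
z_β = 1.429

Power = Φ(z_β) = Φ(1.429) ≈ 0.923

Effect size d = 0.37 is small by Cohen's convention (0.2/0.5/0.8).

Threshold: power ≥ 0.80 is conventionally adequate.
Power ≈ 0.92 → the study is adequately powered (power ≥ 0.80).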